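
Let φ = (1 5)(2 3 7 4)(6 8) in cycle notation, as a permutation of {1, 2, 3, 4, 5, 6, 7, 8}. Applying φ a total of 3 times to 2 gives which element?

4

2 lies in the 4-cycle (2 3 7 4).
Stepping 3 places around the cycle: 2 → 3 → 7 → 4.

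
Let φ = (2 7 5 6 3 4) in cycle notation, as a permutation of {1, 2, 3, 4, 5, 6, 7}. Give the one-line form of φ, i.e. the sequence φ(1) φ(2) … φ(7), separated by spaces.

1 7 4 2 6 3 5

Image by image: 1↦1, 2↦7, 3↦4, 4↦2, 5↦6, 6↦3, 7↦5.
Listing these in domain order gives 1 7 4 2 6 3 5.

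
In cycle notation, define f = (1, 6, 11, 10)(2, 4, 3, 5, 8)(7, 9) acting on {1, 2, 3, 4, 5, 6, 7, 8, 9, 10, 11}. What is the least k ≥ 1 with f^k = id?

20

The cycle type of f is (5, 4, 2).
Since disjoint cycles commute, ord(f) = lcm(5, 4, 2) = 20.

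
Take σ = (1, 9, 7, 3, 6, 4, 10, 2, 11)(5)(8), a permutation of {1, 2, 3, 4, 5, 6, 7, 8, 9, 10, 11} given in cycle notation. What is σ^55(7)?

7 lies in the 9-cycle (1, 9, 7, 3, 6, 4, 10, 2, 11).
Powers repeat with period 9 on this cycle, and 55 mod 9 = 1, so σ^55(7) = σ^1(7).
Advancing 1 step from 7: 7 → 3.

3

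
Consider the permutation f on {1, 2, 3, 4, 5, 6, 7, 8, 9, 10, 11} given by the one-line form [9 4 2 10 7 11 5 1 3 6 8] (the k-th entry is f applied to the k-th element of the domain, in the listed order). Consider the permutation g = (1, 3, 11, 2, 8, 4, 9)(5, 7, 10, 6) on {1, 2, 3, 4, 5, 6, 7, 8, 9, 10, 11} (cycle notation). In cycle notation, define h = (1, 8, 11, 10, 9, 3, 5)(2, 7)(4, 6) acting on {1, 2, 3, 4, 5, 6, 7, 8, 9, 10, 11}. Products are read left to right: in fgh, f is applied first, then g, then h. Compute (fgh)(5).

9

(fgh)(5) = h(g(f(5))). f(5) = 7, then g(7) = 10, then h(10) = 9, so the result is 9.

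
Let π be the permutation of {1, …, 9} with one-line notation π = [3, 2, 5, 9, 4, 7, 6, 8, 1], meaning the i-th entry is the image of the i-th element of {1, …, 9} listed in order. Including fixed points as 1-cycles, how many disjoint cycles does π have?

The cycle decomposition is (1 3 5 4 9)(2)(6 7)(8), which has 4 cycles (counting 1-cycles).

4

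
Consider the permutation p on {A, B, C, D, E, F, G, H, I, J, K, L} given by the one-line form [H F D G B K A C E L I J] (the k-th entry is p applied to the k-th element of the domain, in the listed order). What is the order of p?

10

The disjoint-cycle form of p has cycle lengths 5, 5, 2.
The order is lcm(5, 5, 2) = 10.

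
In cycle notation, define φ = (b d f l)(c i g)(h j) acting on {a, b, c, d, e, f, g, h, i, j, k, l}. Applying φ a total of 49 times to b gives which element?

d

b lies in the 4-cycle (b d f l).
Powers repeat with period 4 on this cycle, and 49 mod 4 = 1, so φ^49(b) = φ^1(b).
Stepping 1 place around the cycle: b → d.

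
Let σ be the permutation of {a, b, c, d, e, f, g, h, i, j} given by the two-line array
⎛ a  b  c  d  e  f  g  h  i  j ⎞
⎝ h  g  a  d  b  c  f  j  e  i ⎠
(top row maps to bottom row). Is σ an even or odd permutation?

even

In disjoint-cycle form the cycle lengths are 9, 1.
A cycle is odd iff its length is even; σ has 0 even-length cycles, so sgn(σ) = (−1)^0 and σ is even.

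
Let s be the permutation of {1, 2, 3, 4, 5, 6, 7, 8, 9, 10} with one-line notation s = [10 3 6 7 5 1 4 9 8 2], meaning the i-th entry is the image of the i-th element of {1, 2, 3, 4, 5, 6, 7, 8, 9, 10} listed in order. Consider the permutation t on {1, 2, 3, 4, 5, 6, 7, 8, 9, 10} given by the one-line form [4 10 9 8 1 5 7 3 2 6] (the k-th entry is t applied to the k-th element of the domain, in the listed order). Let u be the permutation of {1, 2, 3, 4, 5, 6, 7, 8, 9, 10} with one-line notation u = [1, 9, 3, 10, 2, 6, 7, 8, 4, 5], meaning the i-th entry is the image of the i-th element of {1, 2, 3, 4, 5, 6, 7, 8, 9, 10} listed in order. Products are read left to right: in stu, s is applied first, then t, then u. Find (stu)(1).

6

(stu)(1) = u(t(s(1))). s(1) = 10, then t(10) = 6, then u(6) = 6, so the result is 6.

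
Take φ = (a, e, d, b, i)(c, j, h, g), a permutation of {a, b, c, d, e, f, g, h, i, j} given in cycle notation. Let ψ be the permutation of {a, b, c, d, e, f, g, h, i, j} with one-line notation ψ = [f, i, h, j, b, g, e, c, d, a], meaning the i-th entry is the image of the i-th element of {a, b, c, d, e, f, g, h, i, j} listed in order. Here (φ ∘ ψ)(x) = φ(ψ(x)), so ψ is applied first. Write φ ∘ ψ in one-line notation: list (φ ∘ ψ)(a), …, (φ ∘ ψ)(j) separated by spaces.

f a g h i c d j b e

(φ ∘ ψ)(x) = φ(ψ(x)). Computing each image: φ(ψ(a)) = φ(f) = f, φ(ψ(b)) = φ(i) = a, φ(ψ(c)) = φ(h) = g, φ(ψ(d)) = φ(j) = h, φ(ψ(e)) = φ(b) = i, φ(ψ(f)) = φ(g) = c, φ(ψ(g)) = φ(e) = d, φ(ψ(h)) = φ(c) = j, φ(ψ(i)) = φ(d) = b, φ(ψ(j)) = φ(a) = e.
Hence φ ∘ ψ = [f a g h i c d j b e].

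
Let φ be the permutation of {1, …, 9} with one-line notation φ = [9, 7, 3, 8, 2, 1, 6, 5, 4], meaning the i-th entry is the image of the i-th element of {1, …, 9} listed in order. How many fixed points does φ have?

1

The fixed points (elements with φ(x) = x) are {3}, so there is 1.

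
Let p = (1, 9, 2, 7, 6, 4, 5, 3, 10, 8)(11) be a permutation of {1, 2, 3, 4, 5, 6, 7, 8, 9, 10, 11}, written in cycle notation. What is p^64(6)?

10

6 lies in the 10-cycle (1, 9, 2, 7, 6, 4, 5, 3, 10, 8).
Powers repeat with period 10 on this cycle, and 64 mod 10 = 4, so p^64(6) = p^4(6).
Advancing 4 steps from 6: 6 → 4 → 5 → 3 → 10.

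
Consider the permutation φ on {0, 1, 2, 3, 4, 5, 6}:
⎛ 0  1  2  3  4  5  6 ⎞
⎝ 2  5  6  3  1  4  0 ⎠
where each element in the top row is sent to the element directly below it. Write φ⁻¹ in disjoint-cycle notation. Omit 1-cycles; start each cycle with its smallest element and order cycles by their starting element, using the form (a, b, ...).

(0, 6, 2)(1, 4, 5)

The cycle decomposition of φ is (0, 2, 6)(1, 5, 4).
Reversing each cycle (and rotating so the smallest element leads) gives φ⁻¹ = (0, 6, 2)(1, 4, 5).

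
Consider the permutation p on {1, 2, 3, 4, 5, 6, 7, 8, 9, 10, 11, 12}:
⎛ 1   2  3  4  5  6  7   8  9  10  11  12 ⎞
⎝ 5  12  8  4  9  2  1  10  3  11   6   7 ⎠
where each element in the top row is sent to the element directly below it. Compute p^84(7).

Tracing 7 → 1 → … returns to 7 after 11 steps, so 7 lies in an 11-cycle (1 5 9 3 8 10 11 6 2 12 7).
Powers repeat with period 11 on this cycle, and 84 mod 11 = 7, so p^84(7) = p^7(7).
Stepping 7 places around the cycle: 7 → 1 → 5 → 9 → 3 → 8 → 10 → 11.

11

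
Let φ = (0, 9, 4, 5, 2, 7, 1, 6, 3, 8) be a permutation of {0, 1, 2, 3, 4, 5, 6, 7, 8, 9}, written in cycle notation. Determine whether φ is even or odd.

odd

The cycle lengths are 10.
A cycle is odd iff its length is even; φ has 1 even-length cycle, so sgn(φ) = (−1)^1 and φ is odd.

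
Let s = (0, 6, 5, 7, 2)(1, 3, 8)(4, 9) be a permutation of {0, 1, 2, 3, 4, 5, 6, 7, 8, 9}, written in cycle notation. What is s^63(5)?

0

5 lies in the 5-cycle (0, 6, 5, 7, 2).
On a 5-cycle, s^5 is the identity, so s^63 = s^3 there (63 ≡ 3 mod 5).
Advancing 3 steps from 5: 5 → 7 → 2 → 0.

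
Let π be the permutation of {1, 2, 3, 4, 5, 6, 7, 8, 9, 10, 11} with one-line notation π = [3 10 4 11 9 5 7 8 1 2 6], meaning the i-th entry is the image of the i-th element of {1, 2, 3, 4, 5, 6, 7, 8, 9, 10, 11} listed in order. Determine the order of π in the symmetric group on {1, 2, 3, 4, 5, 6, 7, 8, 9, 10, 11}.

The disjoint-cycle form of π has cycle lengths 7, 2, 1, 1.
The order is lcm(7, 2) = 14.

14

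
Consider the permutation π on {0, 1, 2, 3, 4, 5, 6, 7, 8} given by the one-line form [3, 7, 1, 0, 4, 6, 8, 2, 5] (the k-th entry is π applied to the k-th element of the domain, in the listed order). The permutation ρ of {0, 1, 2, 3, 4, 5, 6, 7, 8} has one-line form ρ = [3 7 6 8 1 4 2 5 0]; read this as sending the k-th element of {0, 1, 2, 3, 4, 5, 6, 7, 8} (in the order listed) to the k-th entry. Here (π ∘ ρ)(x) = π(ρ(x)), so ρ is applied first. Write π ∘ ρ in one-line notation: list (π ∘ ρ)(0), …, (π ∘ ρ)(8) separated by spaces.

Chase each element through ρ then π: 0 → 3 → 0; 1 → 7 → 2; 2 → 6 → 8; 3 → 8 → 5; 4 → 1 → 7; 5 → 4 → 4; 6 → 2 → 1; 7 → 5 → 6; 8 → 0 → 3.
So π ∘ ρ in one-line form is 0 2 8 5 7 4 1 6 3.

0 2 8 5 7 4 1 6 3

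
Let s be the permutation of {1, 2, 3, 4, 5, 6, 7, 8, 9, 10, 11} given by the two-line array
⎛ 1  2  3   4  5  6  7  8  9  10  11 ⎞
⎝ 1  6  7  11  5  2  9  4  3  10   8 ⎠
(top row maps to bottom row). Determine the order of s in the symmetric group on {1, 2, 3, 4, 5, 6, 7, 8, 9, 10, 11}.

6

Decomposing into disjoint cycles gives cycle lengths 3, 3, 2, 1, 1, 1.
The order of s is the least common multiple of its cycle lengths: lcm(3, 3, 2) = 6.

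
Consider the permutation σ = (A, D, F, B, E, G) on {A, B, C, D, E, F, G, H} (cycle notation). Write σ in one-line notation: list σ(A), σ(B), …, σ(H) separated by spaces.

D E C F G B A H

Reading each image from the cycles: A→D, B→E, C→C, D→F, E→G, F→B, G→A, H→H.
So the one-line form is D E C F G B A H.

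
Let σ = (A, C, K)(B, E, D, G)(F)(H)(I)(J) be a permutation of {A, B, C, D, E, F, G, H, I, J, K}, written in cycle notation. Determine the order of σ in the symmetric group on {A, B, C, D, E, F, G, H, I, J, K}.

The cycle type of σ is (4, 3, 1, 1, 1, 1).
The order is lcm(4, 3) = 12.

12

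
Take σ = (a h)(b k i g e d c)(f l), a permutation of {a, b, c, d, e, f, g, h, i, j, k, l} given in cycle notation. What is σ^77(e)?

e lies in the 7-cycle (b k i g e d c).
Powers repeat with period 7 on this cycle, and 77 mod 7 = 0, so σ^77(e) = σ^0(e).
So σ^77(e) = e.

e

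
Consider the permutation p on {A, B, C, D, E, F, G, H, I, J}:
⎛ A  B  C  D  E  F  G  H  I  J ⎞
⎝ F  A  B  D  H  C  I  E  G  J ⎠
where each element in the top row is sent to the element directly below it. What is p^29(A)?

F

Tracing A → F → … returns to A after 4 steps, so A lies in a 4-cycle (A, F, C, B).
Since the cycle has length 4, p^29 acts on it the same as p^1 (29 mod 4 = 1).
Stepping 1 place around the cycle: A → F.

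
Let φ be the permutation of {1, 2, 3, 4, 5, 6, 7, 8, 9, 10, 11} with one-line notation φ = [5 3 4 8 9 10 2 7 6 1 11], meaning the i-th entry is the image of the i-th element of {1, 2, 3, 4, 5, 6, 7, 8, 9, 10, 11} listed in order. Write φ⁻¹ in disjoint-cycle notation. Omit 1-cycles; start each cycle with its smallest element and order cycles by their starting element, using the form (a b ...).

First write φ in disjoint cycles: (1 5 9 6 10)(2 3 4 8 7).
Reversing each cycle (and rotating so the smallest element leads) gives φ⁻¹ = (1 10 6 9 5)(2 7 8 4 3).

(1 10 6 9 5)(2 7 8 4 3)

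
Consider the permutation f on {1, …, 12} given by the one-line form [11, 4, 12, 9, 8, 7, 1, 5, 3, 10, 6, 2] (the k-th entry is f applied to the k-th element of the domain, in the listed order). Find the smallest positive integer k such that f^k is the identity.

Writing f as disjoint cycles, the cycle lengths are 5, 4, 2, 1.
Since disjoint cycles commute, ord(f) = lcm(5, 4, 2) = 20.

20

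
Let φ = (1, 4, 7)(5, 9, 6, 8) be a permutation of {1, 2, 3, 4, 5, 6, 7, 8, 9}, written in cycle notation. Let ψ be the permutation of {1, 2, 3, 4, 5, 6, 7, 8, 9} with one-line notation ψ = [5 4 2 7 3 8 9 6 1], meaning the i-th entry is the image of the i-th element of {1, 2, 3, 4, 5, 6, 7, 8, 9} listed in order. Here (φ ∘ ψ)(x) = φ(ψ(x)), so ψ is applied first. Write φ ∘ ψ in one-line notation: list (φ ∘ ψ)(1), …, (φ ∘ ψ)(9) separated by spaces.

(φ ∘ ψ)(x) = φ(ψ(x)). Computing each image: φ(ψ(1)) = φ(5) = 9, φ(ψ(2)) = φ(4) = 7, φ(ψ(3)) = φ(2) = 2, φ(ψ(4)) = φ(7) = 1, φ(ψ(5)) = φ(3) = 3, φ(ψ(6)) = φ(8) = 5, φ(ψ(7)) = φ(9) = 6, φ(ψ(8)) = φ(6) = 8, φ(ψ(9)) = φ(1) = 4.
Hence φ ∘ ψ = [9 7 2 1 3 5 6 8 4].

9 7 2 1 3 5 6 8 4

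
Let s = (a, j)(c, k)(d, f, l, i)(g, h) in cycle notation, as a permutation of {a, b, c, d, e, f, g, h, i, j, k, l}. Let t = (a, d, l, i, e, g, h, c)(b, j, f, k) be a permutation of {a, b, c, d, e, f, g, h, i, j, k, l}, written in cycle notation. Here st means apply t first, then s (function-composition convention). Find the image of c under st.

First apply t: t(c) = a, then s(a) = j. Thus (st)(c) = j.

j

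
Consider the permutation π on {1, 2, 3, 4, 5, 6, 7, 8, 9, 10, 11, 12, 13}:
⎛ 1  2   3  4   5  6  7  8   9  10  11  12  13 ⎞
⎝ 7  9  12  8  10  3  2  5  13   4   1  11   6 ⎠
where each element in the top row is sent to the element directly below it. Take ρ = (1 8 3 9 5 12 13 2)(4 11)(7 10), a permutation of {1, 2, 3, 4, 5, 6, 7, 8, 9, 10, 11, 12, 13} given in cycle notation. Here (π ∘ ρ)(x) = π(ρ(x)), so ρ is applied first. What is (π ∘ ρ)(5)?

11

ρ(5) = 12, then π(12) = 11; composing gives (π ∘ ρ)(5) = 11.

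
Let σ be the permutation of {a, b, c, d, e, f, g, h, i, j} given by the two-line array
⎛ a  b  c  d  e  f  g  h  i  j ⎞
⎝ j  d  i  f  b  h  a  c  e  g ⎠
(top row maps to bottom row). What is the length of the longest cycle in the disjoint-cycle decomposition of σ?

Decomposing into disjoint cycles gives (a j g)(b d f h c i e); the longest has length 7.

7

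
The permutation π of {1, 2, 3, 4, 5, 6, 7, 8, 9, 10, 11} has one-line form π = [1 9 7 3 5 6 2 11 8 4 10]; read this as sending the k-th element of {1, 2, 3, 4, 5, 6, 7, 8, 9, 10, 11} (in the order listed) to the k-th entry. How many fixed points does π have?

The fixed points (elements with π(x) = x) are {1, 5, 6}, so there are 3.

3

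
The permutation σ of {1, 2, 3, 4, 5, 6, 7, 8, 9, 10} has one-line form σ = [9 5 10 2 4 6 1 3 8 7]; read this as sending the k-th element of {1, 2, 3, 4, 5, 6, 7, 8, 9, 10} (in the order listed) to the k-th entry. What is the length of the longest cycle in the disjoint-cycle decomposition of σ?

6

Decomposing into disjoint cycles gives (1, 9, 8, 3, 10, 7)(2, 5, 4); the longest has length 6.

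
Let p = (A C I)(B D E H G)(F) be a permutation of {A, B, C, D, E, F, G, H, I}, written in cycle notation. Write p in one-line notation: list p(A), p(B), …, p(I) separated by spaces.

C D I E H F B G A

Each element maps to the next entry in its cycle (wrapping to the front): A→C, B→D, C→I, D→E, E→H, F→F, G→B, H→G, I→A.
So the one-line form is C D I E H F B G A.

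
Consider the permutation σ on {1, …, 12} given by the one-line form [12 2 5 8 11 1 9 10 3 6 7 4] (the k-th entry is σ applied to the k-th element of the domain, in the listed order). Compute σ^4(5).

Tracing 5 → 11 → … returns to 5 after 5 steps, so 5 lies in a 5-cycle (3, 5, 11, 7, 9).
Advancing 4 steps from 5: 5 → 11 → 7 → 9 → 3.

3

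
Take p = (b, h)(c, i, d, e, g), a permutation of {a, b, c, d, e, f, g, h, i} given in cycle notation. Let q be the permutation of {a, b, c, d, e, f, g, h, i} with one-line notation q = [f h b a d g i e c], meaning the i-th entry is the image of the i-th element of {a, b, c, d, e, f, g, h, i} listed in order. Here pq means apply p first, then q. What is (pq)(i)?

a

p(i) = d, then q(d) = a; composing gives (pq)(i) = a.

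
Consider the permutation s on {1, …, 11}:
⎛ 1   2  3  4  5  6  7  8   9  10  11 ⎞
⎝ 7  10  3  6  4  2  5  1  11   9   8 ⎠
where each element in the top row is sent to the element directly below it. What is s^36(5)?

Tracing 5 → 4 → … returns to 5 after 10 steps, so 5 lies in a 10-cycle (1 7 5 4 6 2 10 9 11 8).
Since the cycle has length 10, s^36 acts on it the same as s^6 (36 mod 10 = 6).
Stepping 6 places around the cycle: 5 → 4 → 6 → 2 → 10 → 9 → 11.

11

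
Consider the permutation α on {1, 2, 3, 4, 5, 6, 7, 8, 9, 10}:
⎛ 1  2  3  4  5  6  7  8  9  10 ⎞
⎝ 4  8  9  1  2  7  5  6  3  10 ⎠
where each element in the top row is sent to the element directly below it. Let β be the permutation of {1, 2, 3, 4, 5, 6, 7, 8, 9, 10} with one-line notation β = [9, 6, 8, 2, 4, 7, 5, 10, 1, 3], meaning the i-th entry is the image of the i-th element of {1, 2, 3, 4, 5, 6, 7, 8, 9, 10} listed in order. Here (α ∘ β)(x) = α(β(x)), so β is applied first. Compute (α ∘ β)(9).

First apply β: β(9) = 1, then α(1) = 4. Thus (α ∘ β)(9) = 4.

4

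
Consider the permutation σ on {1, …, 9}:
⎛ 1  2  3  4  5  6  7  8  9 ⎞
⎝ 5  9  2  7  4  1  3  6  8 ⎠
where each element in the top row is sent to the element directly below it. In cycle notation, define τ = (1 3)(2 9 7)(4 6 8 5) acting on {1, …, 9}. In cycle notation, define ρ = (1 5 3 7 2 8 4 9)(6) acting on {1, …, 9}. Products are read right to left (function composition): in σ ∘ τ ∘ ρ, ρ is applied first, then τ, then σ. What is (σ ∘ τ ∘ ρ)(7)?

Apply the permutations in order: ρ(7) = 2, then τ(2) = 9, then σ(9) = 8. So (σ ∘ τ ∘ ρ)(7) = 8.

8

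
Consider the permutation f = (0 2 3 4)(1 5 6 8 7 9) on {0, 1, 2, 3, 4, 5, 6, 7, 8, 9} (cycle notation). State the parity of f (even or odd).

The cycle lengths are 6, 4.
A cycle of length ℓ contributes ℓ−1 transpositions, so f is a product of 5 + 3 = 8 transpositions — even.

even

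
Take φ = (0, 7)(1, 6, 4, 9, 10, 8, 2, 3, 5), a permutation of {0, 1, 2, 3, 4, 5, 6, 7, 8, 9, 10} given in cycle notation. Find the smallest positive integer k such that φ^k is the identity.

The cycle type of φ is (9, 2).
Since disjoint cycles commute, ord(φ) = lcm(9, 2) = 18.

18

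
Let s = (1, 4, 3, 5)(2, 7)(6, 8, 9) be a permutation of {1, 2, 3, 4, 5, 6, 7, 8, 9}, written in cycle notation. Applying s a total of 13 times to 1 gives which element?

1 lies in the 4-cycle (1, 4, 3, 5).
Powers repeat with period 4 on this cycle, and 13 mod 4 = 1, so s^13(1) = s^1(1).
Advancing 1 step from 1: 1 → 4.

4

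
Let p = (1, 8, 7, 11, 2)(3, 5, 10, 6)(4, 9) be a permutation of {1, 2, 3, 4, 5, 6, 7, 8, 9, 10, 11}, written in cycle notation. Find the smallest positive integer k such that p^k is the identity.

20

The cycle type of p is (5, 4, 2).
The order of p is the least common multiple of its cycle lengths: lcm(5, 4, 2) = 20.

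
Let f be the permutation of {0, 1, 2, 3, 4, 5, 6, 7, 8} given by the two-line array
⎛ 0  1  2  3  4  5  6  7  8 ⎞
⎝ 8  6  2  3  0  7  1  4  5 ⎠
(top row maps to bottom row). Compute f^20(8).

8

Tracing 8 → 5 → … returns to 8 after 5 steps, so 8 lies in a 5-cycle (0 8 5 7 4).
Since the cycle has length 5, f^20 acts on it the same as f^0 (20 mod 5 = 0).
So f^20(8) = 8.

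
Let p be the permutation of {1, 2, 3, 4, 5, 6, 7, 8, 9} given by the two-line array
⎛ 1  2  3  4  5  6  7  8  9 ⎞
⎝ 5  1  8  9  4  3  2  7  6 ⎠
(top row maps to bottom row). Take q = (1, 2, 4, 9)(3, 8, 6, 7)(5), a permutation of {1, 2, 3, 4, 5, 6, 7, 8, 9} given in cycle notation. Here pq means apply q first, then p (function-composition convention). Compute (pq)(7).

8

(pq)(7) = p(q(7)). q(7) = 3, then p(3) = 8. So (pq)(7) = 8.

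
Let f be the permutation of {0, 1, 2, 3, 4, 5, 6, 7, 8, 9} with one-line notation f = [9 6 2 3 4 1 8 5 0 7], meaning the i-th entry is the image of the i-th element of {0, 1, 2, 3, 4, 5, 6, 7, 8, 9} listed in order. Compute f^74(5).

Tracing 5 → 1 → … returns to 5 after 7 steps, so 5 lies in a 7-cycle (0, 9, 7, 5, 1, 6, 8).
Since the cycle has length 7, f^74 acts on it the same as f^4 (74 mod 7 = 4).
Advancing 4 steps from 5: 5 → 1 → 6 → 8 → 0.

0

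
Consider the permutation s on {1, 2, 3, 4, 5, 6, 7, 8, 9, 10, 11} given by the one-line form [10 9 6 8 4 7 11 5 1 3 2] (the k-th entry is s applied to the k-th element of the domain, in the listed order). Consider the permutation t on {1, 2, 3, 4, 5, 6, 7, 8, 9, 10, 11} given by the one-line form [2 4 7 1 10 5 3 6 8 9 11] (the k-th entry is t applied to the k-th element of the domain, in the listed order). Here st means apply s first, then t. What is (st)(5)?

1

First apply s: s(5) = 4, then t(4) = 1. Thus (st)(5) = 1.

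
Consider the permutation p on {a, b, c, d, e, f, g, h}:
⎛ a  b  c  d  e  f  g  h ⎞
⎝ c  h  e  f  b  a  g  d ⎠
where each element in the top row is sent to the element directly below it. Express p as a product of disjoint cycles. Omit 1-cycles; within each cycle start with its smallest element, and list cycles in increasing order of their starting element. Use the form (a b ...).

From a: a → c → e → b → h → d → f → a, closing the cycle (a c e b h d f).
Repeating from the next unused element and collecting all non-trivial cycles gives (a c e b h d f).

(a c e b h d f)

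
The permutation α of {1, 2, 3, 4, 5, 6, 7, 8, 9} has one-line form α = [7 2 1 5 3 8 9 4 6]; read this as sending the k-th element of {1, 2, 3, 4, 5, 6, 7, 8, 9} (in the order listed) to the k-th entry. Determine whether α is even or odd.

odd

In disjoint-cycle form the cycle lengths are 8, 1.
A cycle of length ℓ contributes ℓ−1 transpositions, so α is a product of 7 transpositions — odd.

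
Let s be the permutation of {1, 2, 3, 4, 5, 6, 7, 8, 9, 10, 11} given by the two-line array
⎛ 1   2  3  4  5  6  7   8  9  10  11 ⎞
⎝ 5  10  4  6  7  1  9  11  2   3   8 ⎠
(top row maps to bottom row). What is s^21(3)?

Tracing 3 → 4 → … returns to 3 after 9 steps, so 3 lies in a 9-cycle (1, 5, 7, 9, 2, 10, 3, 4, 6).
Since the cycle has length 9, s^21 acts on it the same as s^3 (21 mod 9 = 3).
Stepping 3 places around the cycle: 3 → 4 → 6 → 1.

1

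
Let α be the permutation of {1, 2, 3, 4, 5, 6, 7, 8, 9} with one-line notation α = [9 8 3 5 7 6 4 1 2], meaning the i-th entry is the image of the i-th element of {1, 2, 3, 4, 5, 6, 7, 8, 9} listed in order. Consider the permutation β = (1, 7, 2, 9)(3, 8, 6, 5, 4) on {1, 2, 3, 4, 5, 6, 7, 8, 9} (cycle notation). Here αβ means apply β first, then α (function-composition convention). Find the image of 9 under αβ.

9

β(9) = 1, then α(1) = 9; composing gives (αβ)(9) = 9.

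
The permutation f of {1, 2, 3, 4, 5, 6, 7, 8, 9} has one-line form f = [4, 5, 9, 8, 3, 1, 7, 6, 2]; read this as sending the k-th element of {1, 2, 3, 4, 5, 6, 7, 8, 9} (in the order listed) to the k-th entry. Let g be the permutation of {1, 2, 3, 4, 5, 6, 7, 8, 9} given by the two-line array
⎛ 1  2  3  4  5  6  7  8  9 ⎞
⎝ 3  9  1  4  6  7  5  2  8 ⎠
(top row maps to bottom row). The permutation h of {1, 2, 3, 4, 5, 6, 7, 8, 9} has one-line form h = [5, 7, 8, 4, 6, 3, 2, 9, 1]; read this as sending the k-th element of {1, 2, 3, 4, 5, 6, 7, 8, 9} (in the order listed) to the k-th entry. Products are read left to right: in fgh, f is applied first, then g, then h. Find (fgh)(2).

3

(fgh)(2) = h(g(f(2))). f(2) = 5, then g(5) = 6, then h(6) = 3, so the result is 3.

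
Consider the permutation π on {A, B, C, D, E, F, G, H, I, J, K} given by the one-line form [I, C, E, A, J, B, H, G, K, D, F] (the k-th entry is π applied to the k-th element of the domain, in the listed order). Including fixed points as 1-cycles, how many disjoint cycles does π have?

2

The cycle decomposition is (A I K F B C E J D)(G H), which has 2 cycles (counting 1-cycles).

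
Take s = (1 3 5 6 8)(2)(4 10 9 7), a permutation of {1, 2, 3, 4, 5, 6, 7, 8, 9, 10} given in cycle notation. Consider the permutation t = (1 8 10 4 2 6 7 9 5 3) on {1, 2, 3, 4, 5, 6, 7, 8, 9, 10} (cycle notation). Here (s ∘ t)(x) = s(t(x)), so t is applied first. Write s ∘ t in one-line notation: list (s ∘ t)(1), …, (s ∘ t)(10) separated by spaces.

Chase each element through t then s: 1 → 8 → 1; 2 → 6 → 8; 3 → 1 → 3; 4 → 2 → 2; 5 → 3 → 5; 6 → 7 → 4; 7 → 9 → 7; 8 → 10 → 9; 9 → 5 → 6; 10 → 4 → 10.
Collecting the images, s ∘ t = [1 8 3 2 5 4 7 9 6 10].

1 8 3 2 5 4 7 9 6 10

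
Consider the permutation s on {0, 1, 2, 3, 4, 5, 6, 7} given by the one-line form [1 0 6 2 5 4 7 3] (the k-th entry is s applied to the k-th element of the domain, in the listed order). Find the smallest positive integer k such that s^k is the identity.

4

The disjoint-cycle form of s has cycle lengths 4, 2, 2.
The order is lcm(4, 2, 2) = 4.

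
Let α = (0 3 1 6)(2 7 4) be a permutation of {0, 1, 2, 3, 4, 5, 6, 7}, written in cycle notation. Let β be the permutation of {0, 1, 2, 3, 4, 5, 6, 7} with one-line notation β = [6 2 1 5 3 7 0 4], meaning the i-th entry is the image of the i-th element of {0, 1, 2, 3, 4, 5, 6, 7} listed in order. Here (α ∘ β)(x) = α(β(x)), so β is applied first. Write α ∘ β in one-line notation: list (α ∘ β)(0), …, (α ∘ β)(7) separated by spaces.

0 7 6 5 1 4 3 2

(α ∘ β)(x) = α(β(x)). Computing each image: α(β(0)) = α(6) = 0, α(β(1)) = α(2) = 7, α(β(2)) = α(1) = 6, α(β(3)) = α(5) = 5, α(β(4)) = α(3) = 1, α(β(5)) = α(7) = 4, α(β(6)) = α(0) = 3, α(β(7)) = α(4) = 2.
Hence α ∘ β = [0 7 6 5 1 4 3 2].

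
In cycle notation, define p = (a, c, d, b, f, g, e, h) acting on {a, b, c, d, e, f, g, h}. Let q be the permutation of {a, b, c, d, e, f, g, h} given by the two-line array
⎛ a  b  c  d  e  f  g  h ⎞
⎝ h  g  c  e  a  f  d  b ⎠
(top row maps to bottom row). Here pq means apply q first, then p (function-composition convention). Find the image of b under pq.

First apply q: q(b) = g, then p(g) = e. Thus (pq)(b) = e.

e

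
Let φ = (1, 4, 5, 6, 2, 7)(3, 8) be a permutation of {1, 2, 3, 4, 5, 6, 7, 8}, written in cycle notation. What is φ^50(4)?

6

4 lies in the 6-cycle (1, 4, 5, 6, 2, 7).
Powers repeat with period 6 on this cycle, and 50 mod 6 = 2, so φ^50(4) = φ^2(4).
Advancing 2 steps from 4: 4 → 5 → 6.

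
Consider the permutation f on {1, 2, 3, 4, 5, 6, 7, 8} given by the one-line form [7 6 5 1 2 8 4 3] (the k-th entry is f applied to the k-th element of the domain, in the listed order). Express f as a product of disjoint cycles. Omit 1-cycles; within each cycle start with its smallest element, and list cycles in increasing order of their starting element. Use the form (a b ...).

From 1: 1 → 7 → 4 → 1, closing the cycle (1 7 4).
Repeating from the next unused element and collecting all non-trivial cycles gives (1 7 4)(2 6 8 3 5).

(1 7 4)(2 6 8 3 5)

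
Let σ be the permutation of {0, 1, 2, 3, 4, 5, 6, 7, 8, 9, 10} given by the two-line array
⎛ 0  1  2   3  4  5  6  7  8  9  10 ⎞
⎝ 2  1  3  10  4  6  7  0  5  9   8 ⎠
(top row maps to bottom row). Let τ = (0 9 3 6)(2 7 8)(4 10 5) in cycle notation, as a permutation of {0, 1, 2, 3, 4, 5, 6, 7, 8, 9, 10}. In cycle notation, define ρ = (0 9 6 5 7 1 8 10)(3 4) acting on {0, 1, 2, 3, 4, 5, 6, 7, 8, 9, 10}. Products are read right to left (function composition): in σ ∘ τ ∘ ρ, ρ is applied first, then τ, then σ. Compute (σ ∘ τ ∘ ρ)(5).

Chase 5: ρ(5) = 7; τ(7) = 8; σ(8) = 5. Hence (σ ∘ τ ∘ ρ)(5) = 5.

5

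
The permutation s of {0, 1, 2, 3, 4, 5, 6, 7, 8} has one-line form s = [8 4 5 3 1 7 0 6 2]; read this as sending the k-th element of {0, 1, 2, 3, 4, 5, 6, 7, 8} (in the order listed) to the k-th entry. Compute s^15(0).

5

Tracing 0 → 8 → … returns to 0 after 6 steps, so 0 lies in a 6-cycle (0, 8, 2, 5, 7, 6).
On a 6-cycle, s^6 is the identity, so s^15 = s^3 there (15 ≡ 3 mod 6).
Stepping 3 places around the cycle: 0 → 8 → 2 → 5.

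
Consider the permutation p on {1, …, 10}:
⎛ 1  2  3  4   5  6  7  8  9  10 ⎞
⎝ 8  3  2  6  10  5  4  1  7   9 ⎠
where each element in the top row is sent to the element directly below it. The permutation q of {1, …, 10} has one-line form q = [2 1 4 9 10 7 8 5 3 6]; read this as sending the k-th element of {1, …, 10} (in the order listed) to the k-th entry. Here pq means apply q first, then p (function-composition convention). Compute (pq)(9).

q(9) = 3, then p(3) = 2; composing gives (pq)(9) = 2.

2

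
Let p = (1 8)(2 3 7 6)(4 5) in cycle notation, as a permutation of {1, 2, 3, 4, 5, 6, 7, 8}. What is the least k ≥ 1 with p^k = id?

4

The disjoint cycles have lengths 4, 2, 2.
The order is lcm(4, 2, 2) = 4.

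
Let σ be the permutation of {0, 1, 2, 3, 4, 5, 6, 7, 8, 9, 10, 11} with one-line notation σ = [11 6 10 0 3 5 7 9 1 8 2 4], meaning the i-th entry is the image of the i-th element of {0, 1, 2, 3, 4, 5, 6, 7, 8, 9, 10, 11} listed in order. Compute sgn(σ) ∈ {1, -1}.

1

In disjoint-cycle form the cycle lengths are 5, 4, 2, 1.
A cycle is odd iff its length is even; σ has 2 even-length cycles, so sgn(σ) = (−1)^2 and σ is even.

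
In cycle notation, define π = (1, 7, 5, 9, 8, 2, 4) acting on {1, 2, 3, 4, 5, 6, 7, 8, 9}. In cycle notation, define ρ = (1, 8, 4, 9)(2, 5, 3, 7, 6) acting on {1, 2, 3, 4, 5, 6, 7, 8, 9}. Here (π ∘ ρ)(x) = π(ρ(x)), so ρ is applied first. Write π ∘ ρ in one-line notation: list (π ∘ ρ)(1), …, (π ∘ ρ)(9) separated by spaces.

Chase each element through ρ then π: 1 → 8 → 2; 2 → 5 → 9; 3 → 7 → 5; 4 → 9 → 8; 5 → 3 → 3; 6 → 2 → 4; 7 → 6 → 6; 8 → 4 → 1; 9 → 1 → 7.
So π ∘ ρ in one-line form is 2 9 5 8 3 4 6 1 7.

2 9 5 8 3 4 6 1 7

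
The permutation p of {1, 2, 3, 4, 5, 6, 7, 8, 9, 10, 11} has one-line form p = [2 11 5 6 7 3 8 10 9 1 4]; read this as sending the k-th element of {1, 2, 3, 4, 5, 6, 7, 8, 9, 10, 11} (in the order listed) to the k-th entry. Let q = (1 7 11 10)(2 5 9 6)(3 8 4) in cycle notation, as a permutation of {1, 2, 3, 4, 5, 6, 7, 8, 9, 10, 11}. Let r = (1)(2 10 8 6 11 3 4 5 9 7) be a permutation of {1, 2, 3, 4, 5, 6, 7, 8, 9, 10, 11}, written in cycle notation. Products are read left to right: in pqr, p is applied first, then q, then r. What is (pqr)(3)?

(pqr)(3) = r(q(p(3))). p(3) = 5, then q(5) = 9, then r(9) = 7, so the result is 7.

7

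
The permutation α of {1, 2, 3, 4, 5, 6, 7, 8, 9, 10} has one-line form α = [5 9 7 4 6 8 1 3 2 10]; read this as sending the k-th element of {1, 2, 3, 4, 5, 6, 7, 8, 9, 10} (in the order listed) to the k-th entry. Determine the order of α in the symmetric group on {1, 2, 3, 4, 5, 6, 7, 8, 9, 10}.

6

Writing α as disjoint cycles, the cycle lengths are 6, 2, 1, 1.
The order is lcm(6, 2) = 6.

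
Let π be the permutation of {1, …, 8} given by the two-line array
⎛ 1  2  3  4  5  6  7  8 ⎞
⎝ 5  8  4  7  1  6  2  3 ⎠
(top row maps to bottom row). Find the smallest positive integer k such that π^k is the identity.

10

Decomposing into disjoint cycles gives cycle lengths 5, 2, 1.
The order is lcm(5, 2) = 10.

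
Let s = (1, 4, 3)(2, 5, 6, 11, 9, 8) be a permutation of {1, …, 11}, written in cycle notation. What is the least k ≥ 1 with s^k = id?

6

The disjoint cycles have lengths 6, 3, 1, 1.
The order is lcm(6, 3) = 6.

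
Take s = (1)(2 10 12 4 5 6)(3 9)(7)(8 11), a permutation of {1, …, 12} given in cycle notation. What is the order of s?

The cycle type of s is (6, 2, 2, 1, 1).
Since disjoint cycles commute, ord(s) = lcm(6, 2, 2) = 6.

6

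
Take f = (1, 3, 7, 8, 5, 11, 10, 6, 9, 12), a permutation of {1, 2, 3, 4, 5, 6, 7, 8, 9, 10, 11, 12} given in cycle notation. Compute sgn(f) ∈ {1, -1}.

-1

The cycle lengths are 10, 1, 1.
A cycle is odd iff its length is even; f has 1 even-length cycle, so sgn(f) = (−1)^1 and f is odd.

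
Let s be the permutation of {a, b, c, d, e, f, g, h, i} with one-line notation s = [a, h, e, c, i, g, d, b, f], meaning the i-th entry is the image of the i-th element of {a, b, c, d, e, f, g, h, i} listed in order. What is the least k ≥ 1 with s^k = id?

6

Writing s as disjoint cycles, the cycle lengths are 6, 2, 1.
The order of s is the least common multiple of its cycle lengths: lcm(6, 2) = 6.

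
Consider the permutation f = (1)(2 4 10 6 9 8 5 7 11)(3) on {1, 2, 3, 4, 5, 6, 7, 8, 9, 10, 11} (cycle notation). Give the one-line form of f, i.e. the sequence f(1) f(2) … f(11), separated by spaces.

Each element maps to the next entry in its cycle (wrapping to the front): 1↦1, 2↦4, 3↦3, 4↦10, 5↦7, 6↦9, 7↦11, 8↦5, 9↦8, 10↦6, 11↦2.
So the one-line form is 1 4 3 10 7 9 11 5 8 6 2.

1 4 3 10 7 9 11 5 8 6 2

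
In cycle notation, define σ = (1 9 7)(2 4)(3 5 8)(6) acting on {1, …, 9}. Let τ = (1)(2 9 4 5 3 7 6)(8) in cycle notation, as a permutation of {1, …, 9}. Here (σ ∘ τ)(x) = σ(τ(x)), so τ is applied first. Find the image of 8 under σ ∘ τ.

First apply τ: τ(8) = 8, then σ(8) = 3. Thus (σ ∘ τ)(8) = 3.

3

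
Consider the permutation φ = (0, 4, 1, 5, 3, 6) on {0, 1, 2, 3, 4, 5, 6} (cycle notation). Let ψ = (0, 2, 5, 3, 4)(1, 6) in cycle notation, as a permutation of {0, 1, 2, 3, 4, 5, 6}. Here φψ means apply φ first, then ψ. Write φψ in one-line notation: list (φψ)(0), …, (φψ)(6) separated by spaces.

0 3 5 1 6 4 2

(φψ)(x) = ψ(φ(x)). Computing each image: ψ(φ(0)) = ψ(4) = 0, ψ(φ(1)) = ψ(5) = 3, ψ(φ(2)) = ψ(2) = 5, ψ(φ(3)) = ψ(6) = 1, ψ(φ(4)) = ψ(1) = 6, ψ(φ(5)) = ψ(3) = 4, ψ(φ(6)) = ψ(0) = 2.
Hence φψ = [0 3 5 1 6 4 2].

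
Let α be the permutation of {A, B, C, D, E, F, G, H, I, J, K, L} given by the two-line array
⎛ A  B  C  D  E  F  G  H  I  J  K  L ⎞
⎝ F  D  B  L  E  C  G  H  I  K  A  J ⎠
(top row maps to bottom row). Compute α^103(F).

A

Tracing F → C → … returns to F after 8 steps, so F lies in an 8-cycle (A F C B D L J K).
On an 8-cycle, α^8 is the identity, so α^103 = α^7 there (103 ≡ 7 mod 8).
Advancing 7 steps from F: F → C → B → D → L → J → K → A.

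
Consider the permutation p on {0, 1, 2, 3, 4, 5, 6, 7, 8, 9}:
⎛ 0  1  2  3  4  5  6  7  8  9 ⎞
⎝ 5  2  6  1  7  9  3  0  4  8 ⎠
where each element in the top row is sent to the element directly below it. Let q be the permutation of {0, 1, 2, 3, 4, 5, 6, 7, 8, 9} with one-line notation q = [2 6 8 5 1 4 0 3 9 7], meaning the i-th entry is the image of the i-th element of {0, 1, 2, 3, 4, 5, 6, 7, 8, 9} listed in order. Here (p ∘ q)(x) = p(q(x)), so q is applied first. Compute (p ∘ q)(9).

0

q(9) = 7, then p(7) = 0; composing gives (p ∘ q)(9) = 0.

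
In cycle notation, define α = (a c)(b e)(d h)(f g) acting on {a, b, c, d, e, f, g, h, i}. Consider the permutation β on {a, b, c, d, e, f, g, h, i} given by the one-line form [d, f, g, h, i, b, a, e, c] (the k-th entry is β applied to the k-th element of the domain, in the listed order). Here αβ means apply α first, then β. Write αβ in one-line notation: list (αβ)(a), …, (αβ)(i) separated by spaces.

g i d e f a b h c

(αβ)(x) = β(α(x)). Computing each image: β(α(a)) = β(c) = g, β(α(b)) = β(e) = i, β(α(c)) = β(a) = d, β(α(d)) = β(h) = e, β(α(e)) = β(b) = f, β(α(f)) = β(g) = a, β(α(g)) = β(f) = b, β(α(h)) = β(d) = h, β(α(i)) = β(i) = c.
Hence αβ = [g i d e f a b h c].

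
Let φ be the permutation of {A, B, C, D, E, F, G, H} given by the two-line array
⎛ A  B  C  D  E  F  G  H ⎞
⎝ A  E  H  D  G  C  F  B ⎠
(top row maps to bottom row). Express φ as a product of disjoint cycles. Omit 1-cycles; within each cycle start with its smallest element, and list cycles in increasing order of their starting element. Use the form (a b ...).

(B E G F C H)

From B: B → E → G → F → C → H → B, closing the cycle (B E G F C H).
Continuing from each remaining unvisited element yields (B E G F C H).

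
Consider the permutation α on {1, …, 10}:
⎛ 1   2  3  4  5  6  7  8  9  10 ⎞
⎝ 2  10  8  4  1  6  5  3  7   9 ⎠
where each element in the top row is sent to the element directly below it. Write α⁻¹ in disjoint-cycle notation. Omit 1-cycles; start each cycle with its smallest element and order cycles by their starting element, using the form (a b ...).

(1 5 7 9 10 2)(3 8)

First write α in disjoint cycles: (1 2 10 9 7 5)(3 8).
The inverse reverses every cycle; in canonical form, α⁻¹ = (1 5 7 9 10 2)(3 8).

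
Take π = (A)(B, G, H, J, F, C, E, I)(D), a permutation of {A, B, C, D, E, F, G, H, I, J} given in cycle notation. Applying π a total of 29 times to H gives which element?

H lies in the 8-cycle (B, G, H, J, F, C, E, I).
Since the cycle has length 8, π^29 acts on it the same as π^5 (29 mod 8 = 5).
Advancing 5 steps from H: H → J → F → C → E → I.

I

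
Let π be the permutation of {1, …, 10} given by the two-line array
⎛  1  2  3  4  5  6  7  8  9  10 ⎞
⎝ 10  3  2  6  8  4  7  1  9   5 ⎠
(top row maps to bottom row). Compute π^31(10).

Tracing 10 → 5 → … returns to 10 after 4 steps, so 10 lies in a 4-cycle (1 10 5 8).
On a 4-cycle, π^4 is the identity, so π^31 = π^3 there (31 ≡ 3 mod 4).
Advancing 3 steps from 10: 10 → 5 → 8 → 1.

1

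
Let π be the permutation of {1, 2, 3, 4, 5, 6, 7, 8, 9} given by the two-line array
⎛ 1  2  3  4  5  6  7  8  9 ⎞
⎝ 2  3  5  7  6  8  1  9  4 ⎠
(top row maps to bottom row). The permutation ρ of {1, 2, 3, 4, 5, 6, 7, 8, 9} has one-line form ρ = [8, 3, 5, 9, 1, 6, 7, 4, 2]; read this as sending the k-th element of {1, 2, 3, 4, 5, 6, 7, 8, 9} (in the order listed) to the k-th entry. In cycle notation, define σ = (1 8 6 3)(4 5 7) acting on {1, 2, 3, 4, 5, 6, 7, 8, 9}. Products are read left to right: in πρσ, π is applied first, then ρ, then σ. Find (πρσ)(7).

6

Apply the permutations in order: π(7) = 1, then ρ(1) = 8, then σ(8) = 6. So (πρσ)(7) = 6.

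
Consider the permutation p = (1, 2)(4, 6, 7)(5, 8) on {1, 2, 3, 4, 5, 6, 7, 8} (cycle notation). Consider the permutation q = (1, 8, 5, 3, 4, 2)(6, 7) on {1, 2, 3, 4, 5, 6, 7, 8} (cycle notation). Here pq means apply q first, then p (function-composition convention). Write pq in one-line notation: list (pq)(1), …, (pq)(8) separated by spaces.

5 2 6 1 3 4 7 8

Chase each element through q then p: 1 → 8 → 5; 2 → 1 → 2; 3 → 4 → 6; 4 → 2 → 1; 5 → 3 → 3; 6 → 7 → 4; 7 → 6 → 7; 8 → 5 → 8.
So pq in one-line form is 5 2 6 1 3 4 7 8.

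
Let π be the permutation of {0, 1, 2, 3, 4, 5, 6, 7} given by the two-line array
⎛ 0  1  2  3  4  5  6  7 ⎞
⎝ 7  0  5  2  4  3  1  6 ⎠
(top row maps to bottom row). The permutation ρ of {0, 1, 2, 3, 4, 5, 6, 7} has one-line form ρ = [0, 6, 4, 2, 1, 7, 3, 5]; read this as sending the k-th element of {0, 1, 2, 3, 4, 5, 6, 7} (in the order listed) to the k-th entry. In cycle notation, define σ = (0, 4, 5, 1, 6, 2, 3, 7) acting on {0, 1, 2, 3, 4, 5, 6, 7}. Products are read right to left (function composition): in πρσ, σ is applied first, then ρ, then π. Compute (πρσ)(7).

Chase 7: σ(7) = 0; ρ(0) = 0; π(0) = 7. Hence (πρσ)(7) = 7.

7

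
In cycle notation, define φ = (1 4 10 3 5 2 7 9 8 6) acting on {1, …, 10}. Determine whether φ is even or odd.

The cycle lengths are 10.
A cycle is odd iff its length is even; φ has 1 even-length cycle, so sgn(φ) = (−1)^1 and φ is odd.

odd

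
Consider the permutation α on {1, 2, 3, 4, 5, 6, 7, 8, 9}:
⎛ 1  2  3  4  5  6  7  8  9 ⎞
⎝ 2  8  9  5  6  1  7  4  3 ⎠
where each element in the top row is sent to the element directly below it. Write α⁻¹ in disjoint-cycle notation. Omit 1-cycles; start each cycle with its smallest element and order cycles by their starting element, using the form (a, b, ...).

First write α in disjoint cycles: (1, 2, 8, 4, 5, 6)(3, 9).
Reversing each cycle (and rotating so the smallest element leads) gives α⁻¹ = (1, 6, 5, 4, 8, 2)(3, 9).

(1, 6, 5, 4, 8, 2)(3, 9)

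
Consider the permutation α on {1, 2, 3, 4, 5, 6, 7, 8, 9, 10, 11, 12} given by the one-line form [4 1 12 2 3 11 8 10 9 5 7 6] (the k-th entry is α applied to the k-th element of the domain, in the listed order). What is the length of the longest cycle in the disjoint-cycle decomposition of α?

Decomposing into disjoint cycles gives (1 4 2)(3 12 6 11 7 8 10 5); the longest has length 8.

8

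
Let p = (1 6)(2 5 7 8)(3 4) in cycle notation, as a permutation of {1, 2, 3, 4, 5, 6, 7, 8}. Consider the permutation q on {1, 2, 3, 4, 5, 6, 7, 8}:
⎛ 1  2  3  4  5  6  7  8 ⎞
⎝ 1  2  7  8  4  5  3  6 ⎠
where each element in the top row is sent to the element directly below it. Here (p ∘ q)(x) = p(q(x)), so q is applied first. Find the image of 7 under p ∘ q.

4

(p ∘ q)(7) = p(q(7)). q(7) = 3, then p(3) = 4. So (p ∘ q)(7) = 4.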